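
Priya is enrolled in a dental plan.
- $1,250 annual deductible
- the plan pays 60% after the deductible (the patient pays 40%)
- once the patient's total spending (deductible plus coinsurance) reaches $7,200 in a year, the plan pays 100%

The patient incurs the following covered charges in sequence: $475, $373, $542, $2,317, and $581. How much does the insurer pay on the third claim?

$84

#1 ($475): all of it applies to the deductible. Cost to patient: $475. OOP to date $475. Insurer: $475 − $475 = $0.
#2 ($373): fully absorbed by the deductible. Patient owes $373 (running OOP $848). Insurer: $373 − $373 = $0.
#3 ($542): $402 to deductible, leaving $140; coinsurance $140 × 40% = $56. Patient pays $458; OOP now $1,306. Plan pays $542 − $458 = $84.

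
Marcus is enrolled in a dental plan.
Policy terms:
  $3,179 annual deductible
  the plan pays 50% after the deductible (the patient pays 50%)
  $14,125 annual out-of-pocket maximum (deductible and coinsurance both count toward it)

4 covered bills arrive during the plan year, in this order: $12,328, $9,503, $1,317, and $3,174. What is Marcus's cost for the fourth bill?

Claim 1 ($12,328): deductible takes $3,179, $9,149 remains; 50% of $9,149 = $4,574.50. Patient pays $7,753.50; OOP now $7,753.50.
Claim 2 ($9,503): deductible already satisfied, so patient's share is 50% × $9,503 = $4,751.50. Patient pays $4,751.50; OOP now $12,505.
Claim 3 ($1,317): 50% coinsurance on $1,317 = $658.50. Patient pays $658.50; OOP now $13,163.50.
Claim 4 ($3,174): deductible already satisfied, so patient's share is 50% × $3,174 = $1,587. That would push OOP to $14,750.50, over the $14,125 cap, so patient pays $14,125 − $13,163.50 = $961.50.

$961.50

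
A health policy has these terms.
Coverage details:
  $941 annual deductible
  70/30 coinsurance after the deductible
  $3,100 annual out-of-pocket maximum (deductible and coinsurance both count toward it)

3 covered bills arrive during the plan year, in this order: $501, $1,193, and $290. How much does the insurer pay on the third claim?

$203

Claim 1 ($501): fully absorbed by the deductible. Cost to patient: $501. OOP to date $501. Insurer: $501 − $501 = $0.
Claim 2 ($1,193): $440 to deductible, leaving $753; patient's 30% is $225.90. Patient owes $665.90 (running OOP $1,166.90). Insurer: $1,193 − $665.90 = $527.10.
Claim 3 ($290): 30% coinsurance on $290 = $87. Patient pays $87; OOP now $1,253.90. Plan pays $290 − $87 = $203.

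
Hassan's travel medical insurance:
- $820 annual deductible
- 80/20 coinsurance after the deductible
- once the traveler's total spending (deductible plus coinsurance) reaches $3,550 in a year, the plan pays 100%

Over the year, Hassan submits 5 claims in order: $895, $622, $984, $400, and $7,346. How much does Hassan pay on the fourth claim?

$80

Claim 1 — $895: $820 to deductible, leaving $75; coinsurance $75 × 20% = $15. Traveler pays $835; OOP now $835.
Claim 2 — $622: deductible already satisfied, so traveler's share is 20% × $622 = $124.40. Traveler pays $124.40; OOP now $959.40.
Claim 3 — $984: deductible already satisfied, so traveler's share is 20% × $984 = $196.80. Traveler pays $196.80; OOP now $1,156.20.
Claim 4 — $400: deductible met; 20% of $400 = $80. Traveler owes $80 (running OOP $1,236.20).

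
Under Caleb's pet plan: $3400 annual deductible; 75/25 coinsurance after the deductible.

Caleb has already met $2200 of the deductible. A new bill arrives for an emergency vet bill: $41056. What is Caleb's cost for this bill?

$11164

Remaining deductible: $3400 − $2200 = $1200.
The remaining $39856 (= $41056 − $1200) moves to coinsurance.
Owner's 25% share of $39856 is $9964.
That puts the owner's cost at $1200 + $9964 = $11164.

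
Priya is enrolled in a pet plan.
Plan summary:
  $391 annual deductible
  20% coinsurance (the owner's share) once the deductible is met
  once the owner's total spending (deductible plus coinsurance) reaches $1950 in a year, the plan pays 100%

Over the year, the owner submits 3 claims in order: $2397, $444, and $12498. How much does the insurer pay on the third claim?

Bill 1, $2397: $391 to deductible, leaving $2006; owner's 20% is $401.20. Owner pays $792.20; OOP now $792.20. Insurer: $2397 − $792.20 = $1604.80.
Bill 2, $444: deductible met; 20% of $444 = $88.80. Owner pays $88.80; OOP now $881. Plan pays $444 − $88.80 = $355.20.
Bill 3, $12498: deductible already satisfied, so owner's share is 20% × $12498 = $2499.60. Adding that to $881 gives $3380.60, past the $1950 cap; owner pays only $1950 − $881 = $1069. Insurer: $12498 − $1069 = $11429.

$11429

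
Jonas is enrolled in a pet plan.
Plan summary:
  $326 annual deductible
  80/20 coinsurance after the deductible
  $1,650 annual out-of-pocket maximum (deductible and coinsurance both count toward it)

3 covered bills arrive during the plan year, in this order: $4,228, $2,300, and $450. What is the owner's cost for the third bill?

Claim 1 — $4,228: deductible takes $326, $3,902 remains; 20% of $3,902 = $780.40. Cost to owner: $1,106.40. OOP to date $1,106.40.
Claim 2 — $2,300: 20% coinsurance on $2,300 = $460. Owner pays $460; OOP now $1,566.40.
Claim 3 — $450: deductible met; 20% of $450 = $90. Adding that to $1,566.40 gives $1,656.40, past the $1,650 cap; owner pays only $1,650 − $1,566.40 = $83.60.

$83.60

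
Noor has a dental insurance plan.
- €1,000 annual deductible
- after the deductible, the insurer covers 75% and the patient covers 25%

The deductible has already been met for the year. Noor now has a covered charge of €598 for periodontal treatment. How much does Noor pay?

With the deductible met, the entire €598 is subject to coinsurance.
25% of €598 = €149.50 falls to the patient.

€149.50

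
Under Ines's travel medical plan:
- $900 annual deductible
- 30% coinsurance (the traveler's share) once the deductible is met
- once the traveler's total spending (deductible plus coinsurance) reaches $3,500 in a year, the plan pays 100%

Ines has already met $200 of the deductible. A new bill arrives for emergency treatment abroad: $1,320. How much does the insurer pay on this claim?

Deductible still to meet: $900 − $200 = $700.
The remaining $620 (= $1,320 − $700) moves to coinsurance.
Coinsurance: $620 × 30% = $186.
Traveler responsibility before any cap: $700 + $186 = $886.
Cumulative spending $200 + $886 = $1,086 stays under the $3,500 maximum.
Insurer pays the balance: $1,320 − $886 = $434.

$434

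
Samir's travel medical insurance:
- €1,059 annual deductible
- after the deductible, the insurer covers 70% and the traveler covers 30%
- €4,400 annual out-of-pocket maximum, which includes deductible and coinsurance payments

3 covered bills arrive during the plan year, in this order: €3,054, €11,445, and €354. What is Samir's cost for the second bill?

€2,742.50

#1 (€3,054): €1,059 finishes the deductible; €1,995 goes to coinsurance; traveler's 30% is €598.50. Traveler pays €1,657.50; OOP now €1,657.50.
#2 (€11,445): deductible already satisfied, so traveler's share is 30% × €11,445 = €3,433.50. Adding that to €1,657.50 gives €5,091, past the €4,400 cap; traveler pays only €4,400 − €1,657.50 = €2,742.50.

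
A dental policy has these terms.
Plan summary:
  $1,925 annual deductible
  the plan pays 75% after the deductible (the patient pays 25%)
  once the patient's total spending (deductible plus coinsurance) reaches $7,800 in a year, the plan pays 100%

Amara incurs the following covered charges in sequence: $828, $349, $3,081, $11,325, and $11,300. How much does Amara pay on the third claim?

$1,331.25

Claim 1 — $828: all of it applies to the deductible. Cost to patient: $828. OOP to date $828.
Claim 2 — $349: fully absorbed by the deductible. Cost to patient: $349. OOP to date $1,177.
Claim 3 — $3,081: $748 finishes the deductible; $2,333 goes to coinsurance; patient's 25% is $583.25. Patient pays $1,331.25; OOP now $2,508.25.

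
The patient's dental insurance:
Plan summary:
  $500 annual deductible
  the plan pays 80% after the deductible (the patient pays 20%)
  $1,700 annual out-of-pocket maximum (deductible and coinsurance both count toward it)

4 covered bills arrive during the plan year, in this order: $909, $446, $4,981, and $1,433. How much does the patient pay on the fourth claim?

Bill 1, $909: $500 to deductible, leaving $409; coinsurance $409 × 20% = $81.80. Cost to patient: $581.80. OOP to date $581.80.
Bill 2, $446: deductible already satisfied, so patient's share is 20% × $446 = $89.20. Cost to patient: $89.20. OOP to date $671.
Bill 3, $4,981: deductible already satisfied, so patient's share is 20% × $4,981 = $996.20. Patient owes $996.20 (running OOP $1,667.20).
Bill 4, $1,433: 20% coinsurance on $1,433 = $286.60. That would push OOP to $1,953.80, over the $1,700 cap, so patient pays $1,700 − $1,667.20 = $32.80.

$32.80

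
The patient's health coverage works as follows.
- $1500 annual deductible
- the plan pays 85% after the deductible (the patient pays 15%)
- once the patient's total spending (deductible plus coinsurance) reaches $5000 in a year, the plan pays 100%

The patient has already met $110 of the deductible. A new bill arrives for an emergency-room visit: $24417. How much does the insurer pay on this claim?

$19572.95

Remaining deductible: $1500 − $110 = $1390.
After the $1390 deductible portion, $24417 − $1390 = $23027 is subject to coinsurance.
Coinsurance: $23027 × 15% = $3454.05.
Patient responsibility before any cap: $1390 + $3454.05 = $4844.05.
Year-to-date out-of-pocket becomes $110 + $4844.05 = $4954.05, still under the $5000 maximum, so no cap applies.
The plan picks up $24417 − $4844.05 = $19572.95.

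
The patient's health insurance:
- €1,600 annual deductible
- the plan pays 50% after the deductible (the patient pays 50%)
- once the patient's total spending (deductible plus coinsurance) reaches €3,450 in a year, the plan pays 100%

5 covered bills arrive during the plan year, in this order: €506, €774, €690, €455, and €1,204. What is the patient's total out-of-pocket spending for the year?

Claim 1 (€506): entire amount goes to the deductible. Cost to patient: €506. OOP to date €506.
Claim 2 (€774): entire amount goes to the deductible. Patient pays €774; OOP now €1,280.
Claim 3 (€690): €320 to deductible, leaving €370; 50% of €370 = €185. Cost to patient: €505. OOP to date €1,785.
Claim 4 (€455): deductible met; 50% of €455 = €227.50. Cost to patient: €227.50. OOP to date €2,012.50.
Claim 5 (€1,204): 50% coinsurance on €1,204 = €602. Patient owes €602 (running OOP €2,614.50).
Summing the patient's payments: €506 + €774 + €505 + €227.50 + €602 = €2,614.50.

€2,614.50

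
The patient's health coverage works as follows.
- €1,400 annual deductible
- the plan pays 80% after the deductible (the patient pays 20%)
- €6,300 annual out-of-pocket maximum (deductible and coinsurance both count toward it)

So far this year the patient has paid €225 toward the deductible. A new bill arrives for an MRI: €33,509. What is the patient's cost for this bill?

Remaining deductible: €1,400 − €225 = €1,175.
The remaining €32,334 (= €33,509 − €1,175) moves to coinsurance.
Patient's 20% share of €32,334 is €6,466.80.
So the patient owes €1,175 + €6,466.80 = €7,641.80 before any cap.
Adding €7,641.80 to the €225 already spent would give €7,866.80, which exceeds the €6,300 cap; the patient pays just €6,300 − €225 = €6,075.

€6,075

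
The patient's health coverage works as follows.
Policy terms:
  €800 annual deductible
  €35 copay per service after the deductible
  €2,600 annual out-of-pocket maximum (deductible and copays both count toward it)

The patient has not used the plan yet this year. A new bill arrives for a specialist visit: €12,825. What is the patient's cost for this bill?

€835

Deductible not yet touched, so the first €800 of the bill goes to the deductible.
After the €800 deductible portion, €12,825 − €800 = €12,025 is subject to the copay.
Copay on this service: €35.
So the patient owes €800 + €35 = €835 before any cap.
Year-to-date out-of-pocket becomes €0 + €835 = €835, still under the €2,600 maximum, so no cap applies.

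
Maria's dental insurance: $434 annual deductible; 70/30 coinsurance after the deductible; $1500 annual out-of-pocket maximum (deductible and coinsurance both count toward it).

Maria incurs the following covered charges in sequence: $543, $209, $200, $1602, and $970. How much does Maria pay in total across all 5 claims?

$1361

#1 ($543): $434 finishes the deductible; $109 goes to coinsurance; patient's 30% is $32.70. Patient pays $466.70; OOP now $466.70.
#2 ($209): deductible already satisfied, so patient's share is 30% × $209 = $62.70. Patient pays $62.70; OOP now $529.40.
#3 ($200): deductible met; 30% of $200 = $60. Patient pays $60; OOP now $589.40.
#4 ($1602): 30% coinsurance on $1602 = $480.60. Patient pays $480.60; OOP now $1070.
#5 ($970): deductible already satisfied, so patient's share is 30% × $970 = $291. Patient pays $291; OOP now $1361.
Summing the patient's payments: $466.70 + $62.70 + $60 + $480.60 + $291 = $1361.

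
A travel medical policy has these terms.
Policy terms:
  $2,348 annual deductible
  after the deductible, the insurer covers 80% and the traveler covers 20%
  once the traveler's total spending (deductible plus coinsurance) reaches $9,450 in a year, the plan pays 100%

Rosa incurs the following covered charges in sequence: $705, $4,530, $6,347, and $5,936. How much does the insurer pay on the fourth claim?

Claim 1 — $705: all of it applies to the deductible. Traveler owes $705 (running OOP $705). Plan pays $705 − $705 = $0.
Claim 2 — $4,530: deductible takes $1,643, $2,887 remains; traveler's 20% is $577.40. Traveler pays $2,220.40; OOP now $2,925.40. Plan pays $4,530 − $2,220.40 = $2,309.60.
Claim 3 — $6,347: deductible met; 20% of $6,347 = $1,269.40. Traveler owes $1,269.40 (running OOP $4,194.80). Insurer: $6,347 − $1,269.40 = $5,077.60.
Claim 4 — $5,936: 20% coinsurance on $5,936 = $1,187.20. Traveler pays $1,187.20; OOP now $5,382. Plan pays $5,936 − $1,187.20 = $4,748.80.

$4,748.80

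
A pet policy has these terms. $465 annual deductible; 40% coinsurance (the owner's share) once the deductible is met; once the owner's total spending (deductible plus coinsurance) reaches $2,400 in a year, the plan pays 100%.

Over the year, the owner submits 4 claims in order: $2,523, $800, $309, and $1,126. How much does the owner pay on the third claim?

$123.60

Claim 1 ($2,523): deductible takes $465, $2,058 remains; coinsurance $2,058 × 40% = $823.20. Owner owes $1,288.20 (running OOP $1,288.20).
Claim 2 ($800): 40% coinsurance on $800 = $320. Cost to owner: $320. OOP to date $1,608.20.
Claim 3 ($309): deductible met; 40% of $309 = $123.60. Owner pays $123.60; OOP now $1,731.80.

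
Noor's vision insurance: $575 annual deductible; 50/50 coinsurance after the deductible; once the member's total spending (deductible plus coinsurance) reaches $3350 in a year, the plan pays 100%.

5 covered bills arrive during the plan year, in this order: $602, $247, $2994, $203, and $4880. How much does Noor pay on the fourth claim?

$101.50

Claim 1 — $602: deductible takes $575, $27 remains; coinsurance $27 × 50% = $13.50. Cost to member: $588.50. OOP to date $588.50.
Claim 2 — $247: deductible already satisfied, so member's share is 50% × $247 = $123.50. Cost to member: $123.50. OOP to date $712.
Claim 3 — $2994: deductible already satisfied, so member's share is 50% × $2994 = $1497. Member owes $1497 (running OOP $2209).
Claim 4 — $203: deductible met; 50% of $203 = $101.50. Member owes $101.50 (running OOP $2310.50).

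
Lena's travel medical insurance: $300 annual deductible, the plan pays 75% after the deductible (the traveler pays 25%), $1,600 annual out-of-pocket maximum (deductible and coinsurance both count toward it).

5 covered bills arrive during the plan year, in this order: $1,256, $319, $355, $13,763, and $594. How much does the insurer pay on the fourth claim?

$12,870.50

Bill 1, $1,256: $300 to deductible, leaving $956; coinsurance $956 × 25% = $239. Traveler pays $539; OOP now $539. Insurer: $1,256 − $539 = $717.
Bill 2, $319: 25% coinsurance on $319 = $79.75. Traveler owes $79.75 (running OOP $618.75). Plan pays $319 − $79.75 = $239.25.
Bill 3, $355: deductible met; 25% of $355 = $88.75. Traveler pays $88.75; OOP now $707.50. Insurer: $355 − $88.75 = $266.25.
Bill 4, $13,763: 25% coinsurance on $13,763 = $3,440.75. That would push OOP to $4,148.25, over the $1,600 cap, so traveler pays $1,600 − $707.50 = $892.50. Plan pays $13,763 − $892.50 = $12,870.50.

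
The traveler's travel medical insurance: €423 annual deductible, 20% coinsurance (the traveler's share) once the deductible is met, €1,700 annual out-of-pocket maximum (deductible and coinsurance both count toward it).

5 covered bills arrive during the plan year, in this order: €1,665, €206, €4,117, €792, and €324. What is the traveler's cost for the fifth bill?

Bill 1, €1,665: deductible takes €423, €1,242 remains; traveler's 20% is €248.40. Traveler pays €671.40; OOP now €671.40.
Bill 2, €206: deductible already satisfied, so traveler's share is 20% × €206 = €41.20. Traveler pays €41.20; OOP now €712.60.
Bill 3, €4,117: 20% coinsurance on €4,117 = €823.40. Traveler owes €823.40 (running OOP €1,536).
Bill 4, €792: deductible met; 20% of €792 = €158.40. Cost to traveler: €158.40. OOP to date €1,694.40.
Bill 5, €324: deductible met; 20% of €324 = €64.80. Adding that to €1,694.40 gives €1,759.20, past the €1,700 cap; traveler pays only €1,700 − €1,694.40 = €5.60.

€5.60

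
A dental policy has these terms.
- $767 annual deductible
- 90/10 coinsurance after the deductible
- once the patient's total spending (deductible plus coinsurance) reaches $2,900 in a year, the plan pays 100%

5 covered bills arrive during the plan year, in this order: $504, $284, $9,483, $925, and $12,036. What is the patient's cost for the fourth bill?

$92.50

Claim 1 ($504): fully absorbed by the deductible. Cost to patient: $504. OOP to date $504.
Claim 2 ($284): $263 finishes the deductible; $21 goes to coinsurance; coinsurance $21 × 10% = $2.10. Patient pays $265.10; OOP now $769.10.
Claim 3 ($9,483): deductible met; 10% of $9,483 = $948.30. Patient pays $948.30; OOP now $1,717.40.
Claim 4 ($925): 10% coinsurance on $925 = $92.50. Patient owes $92.50 (running OOP $1,809.90).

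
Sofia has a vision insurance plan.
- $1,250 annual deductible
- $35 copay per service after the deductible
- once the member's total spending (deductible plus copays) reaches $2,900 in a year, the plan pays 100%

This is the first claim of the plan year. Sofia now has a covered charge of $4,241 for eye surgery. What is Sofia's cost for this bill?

The full $1,250 deductible is still open; $1,250 of this bill applies to it.
That leaves $4,241 − $1,250 = $2,991 for the copay.
Copay on this service: $35.
So the member owes $1,250 + $35 = $1,285 before any cap.
Year-to-date out-of-pocket becomes $0 + $1,285 = $1,285, still under the $2,900 maximum, so no cap applies.

$1,285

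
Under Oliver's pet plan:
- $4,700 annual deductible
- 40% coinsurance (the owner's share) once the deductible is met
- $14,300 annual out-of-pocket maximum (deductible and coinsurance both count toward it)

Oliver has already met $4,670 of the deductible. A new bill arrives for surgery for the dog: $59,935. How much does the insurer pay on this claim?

$50,305

$4,670 of the $4,700 deductible is already met, leaving $30.
That leaves $59,935 − $30 = $59,905 for coinsurance.
40% of $59,905 = $23,962 falls to the owner.
That puts the owner's cost at $30 + $23,962 = $23,992 before any cap.
Adding $23,992 to the $4,670 already spent would give $28,662, which exceeds the $14,300 cap; the owner pays just $14,300 − $4,670 = $9,630.
The insurer covers the remainder: $59,935 − $9,630 = $50,305.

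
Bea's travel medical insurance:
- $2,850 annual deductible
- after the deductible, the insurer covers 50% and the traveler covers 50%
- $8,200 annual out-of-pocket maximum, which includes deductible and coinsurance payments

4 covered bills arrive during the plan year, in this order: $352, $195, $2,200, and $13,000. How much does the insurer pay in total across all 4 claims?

$7,547

Claim 1 ($352): entire amount goes to the deductible. Traveler owes $352 (running OOP $352). Insurer: $352 − $352 = $0.
Claim 2 ($195): all of it applies to the deductible. Traveler owes $195 (running OOP $547). Insurer: $195 − $195 = $0.
Claim 3 ($2,200): entire amount goes to the deductible. Traveler owes $2,200 (running OOP $2,747). Insurer: $2,200 − $2,200 = $0.
Claim 4 ($13,000): $103 finishes the deductible; $12,897 goes to coinsurance; traveler's 50% is $6,448.50. Together that's $103 + $6,448.50 = $6,551.50. Adding that to $2,747 gives $9,298.50, past the $8,200 cap; traveler pays only $8,200 − $2,747 = $5,453. Insurer: $13,000 − $5,453 = $7,547.
Insurer total = bills − traveler's total = $15,747 − $8,200 = $7,547.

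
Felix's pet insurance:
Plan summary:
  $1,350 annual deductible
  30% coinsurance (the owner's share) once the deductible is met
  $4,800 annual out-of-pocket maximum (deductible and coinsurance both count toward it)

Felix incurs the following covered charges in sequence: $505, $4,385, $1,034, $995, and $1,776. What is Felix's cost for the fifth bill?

Claim 1 — $505: fully absorbed by the deductible. Owner pays $505; OOP now $505.
Claim 2 — $4,385: $845 to deductible, leaving $3,540; 30% of $3,540 = $1,062. Owner pays $1,907; OOP now $2,412.
Claim 3 — $1,034: deductible already satisfied, so owner's share is 30% × $1,034 = $310.20. Owner owes $310.20 (running OOP $2,722.20).
Claim 4 — $995: deductible met; 30% of $995 = $298.50. Owner pays $298.50; OOP now $3,020.70.
Claim 5 — $1,776: deductible already satisfied, so owner's share is 30% × $1,776 = $532.80. Cost to owner: $532.80. OOP to date $3,553.50.

$532.80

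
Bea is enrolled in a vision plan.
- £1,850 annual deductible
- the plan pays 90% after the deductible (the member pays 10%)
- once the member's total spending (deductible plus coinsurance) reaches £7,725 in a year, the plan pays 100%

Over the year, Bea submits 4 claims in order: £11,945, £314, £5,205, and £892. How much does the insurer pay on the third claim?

Claim 1 — £11,945: £1,850 finishes the deductible; £10,095 goes to coinsurance; coinsurance £10,095 × 10% = £1,009.50. Member owes £2,859.50 (running OOP £2,859.50). Plan pays £11,945 − £2,859.50 = £9,085.50.
Claim 2 — £314: deductible already satisfied, so member's share is 10% × £314 = £31.40. Member owes £31.40 (running OOP £2,890.90). Insurer: £314 − £31.40 = £282.60.
Claim 3 — £5,205: deductible met; 10% of £5,205 = £520.50. Cost to member: £520.50. OOP to date £3,411.40. Plan pays £5,205 − £520.50 = £4,684.50.

£4,684.50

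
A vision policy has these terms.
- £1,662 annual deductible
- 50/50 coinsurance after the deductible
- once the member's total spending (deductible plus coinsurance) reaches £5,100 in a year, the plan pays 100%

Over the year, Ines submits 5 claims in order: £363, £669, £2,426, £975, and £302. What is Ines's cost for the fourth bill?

£487.50

#1 (£363): fully absorbed by the deductible. Cost to member: £363. OOP to date £363.
#2 (£669): fully absorbed by the deductible. Member pays £669; OOP now £1,032.
#3 (£2,426): deductible takes £630, £1,796 remains; coinsurance £1,796 × 50% = £898. Member owes £1,528 (running OOP £2,560).
#4 (£975): 50% coinsurance on £975 = £487.50. Member pays £487.50; OOP now £3,047.50.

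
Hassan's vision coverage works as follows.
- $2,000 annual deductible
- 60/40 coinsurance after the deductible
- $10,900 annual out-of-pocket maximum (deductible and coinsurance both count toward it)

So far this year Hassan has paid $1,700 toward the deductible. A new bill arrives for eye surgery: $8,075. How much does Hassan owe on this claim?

$3,410

$1,700 of the $2,000 deductible is already met, leaving $300.
That leaves $8,075 − $300 = $7,775 for coinsurance.
Coinsurance: $7,775 × 40% = $3,110.
So the member owes $300 + $3,110 = $3,410 before any cap.
Year-to-date out-of-pocket becomes $1,700 + $3,410 = $5,110, still under the $10,900 maximum, so no cap applies.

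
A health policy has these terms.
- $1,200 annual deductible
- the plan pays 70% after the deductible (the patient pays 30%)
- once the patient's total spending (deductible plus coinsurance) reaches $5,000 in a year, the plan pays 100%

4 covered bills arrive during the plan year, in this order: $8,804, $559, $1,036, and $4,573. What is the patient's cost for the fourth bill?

$1,040.30

#1 ($8,804): $1,200 to deductible, leaving $7,604; 30% of $7,604 = $2,281.20. Patient pays $3,481.20; OOP now $3,481.20.
#2 ($559): deductible already satisfied, so patient's share is 30% × $559 = $167.70. Patient owes $167.70 (running OOP $3,648.90).
#3 ($1,036): deductible already satisfied, so patient's share is 30% × $1,036 = $310.80. Patient owes $310.80 (running OOP $3,959.70).
#4 ($4,573): deductible met; 30% of $4,573 = $1,371.90. Adding that to $3,959.70 gives $5,331.60, past the $5,000 cap; patient pays only $5,000 − $3,959.70 = $1,040.30.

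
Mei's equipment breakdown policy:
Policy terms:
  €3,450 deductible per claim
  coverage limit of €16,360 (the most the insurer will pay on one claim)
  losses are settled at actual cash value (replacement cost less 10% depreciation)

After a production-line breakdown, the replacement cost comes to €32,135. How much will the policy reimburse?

Actual cash value after 10% depreciation: €32,135 × 90% = €28,921.50.
Subtract the deductible: €28,921.50 − €3,450 = €25,471.50.
Since €25,471.50 > €16,360, the payout is capped at €16,360.

€16,360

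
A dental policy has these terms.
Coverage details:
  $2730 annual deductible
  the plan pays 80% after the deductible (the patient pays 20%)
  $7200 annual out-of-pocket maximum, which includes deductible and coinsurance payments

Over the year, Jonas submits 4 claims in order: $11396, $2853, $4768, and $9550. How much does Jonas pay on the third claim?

$953.60

Claim 1 — $11396: $2730 finishes the deductible; $8666 goes to coinsurance; patient's 20% is $1733.20. Cost to patient: $4463.20. OOP to date $4463.20.
Claim 2 — $2853: deductible already satisfied, so patient's share is 20% × $2853 = $570.60. Patient pays $570.60; OOP now $5033.80.
Claim 3 — $4768: deductible already satisfied, so patient's share is 20% × $4768 = $953.60. Patient pays $953.60; OOP now $5987.40.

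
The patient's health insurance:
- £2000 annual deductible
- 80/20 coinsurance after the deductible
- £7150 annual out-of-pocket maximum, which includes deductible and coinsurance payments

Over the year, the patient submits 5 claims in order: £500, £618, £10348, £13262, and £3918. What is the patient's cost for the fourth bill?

Claim 1 (£500): all of it applies to the deductible. Patient pays £500; OOP now £500.
Claim 2 (£618): all of it applies to the deductible. Patient pays £618; OOP now £1118.
Claim 3 (£10348): deductible takes £882, £9466 remains; coinsurance £9466 × 20% = £1893.20. Patient pays £2775.20; OOP now £3893.20.
Claim 4 (£13262): deductible met; 20% of £13262 = £2652.40. Patient pays £2652.40; OOP now £6545.60.

£2652.40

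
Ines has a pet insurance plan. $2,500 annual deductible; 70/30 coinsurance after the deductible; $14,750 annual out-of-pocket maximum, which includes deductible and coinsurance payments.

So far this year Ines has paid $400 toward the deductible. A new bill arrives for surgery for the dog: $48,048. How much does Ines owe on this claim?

$14,350

Remaining deductible: $2,500 − $400 = $2,100.
That leaves $48,048 − $2,100 = $45,948 for coinsurance.
30% of $45,948 = $13,784.40 falls to the owner.
Owner responsibility before any cap: $2,100 + $13,784.40 = $15,884.40.
That would bring total out-of-pocket to $16,284.40, past the $14,750 cap. The owner is capped at $14,750 − $400 = $14,350 on this claim.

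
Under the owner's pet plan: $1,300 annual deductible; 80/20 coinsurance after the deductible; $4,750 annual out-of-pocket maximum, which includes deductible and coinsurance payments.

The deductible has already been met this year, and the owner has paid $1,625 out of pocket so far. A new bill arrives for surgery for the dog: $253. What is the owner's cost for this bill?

The deductible is already satisfied, so the full bill goes to coinsurance.
20% of $253 = $50.60 falls to the owner.
Year-to-date out-of-pocket becomes $1,625 + $50.60 = $1,675.60, still under the $4,750 maximum, so no cap applies.

$50.60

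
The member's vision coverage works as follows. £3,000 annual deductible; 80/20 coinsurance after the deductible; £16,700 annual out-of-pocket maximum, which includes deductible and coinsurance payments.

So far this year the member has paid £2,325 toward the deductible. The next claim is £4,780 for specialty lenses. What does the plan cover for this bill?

£3,284

Remaining deductible: £3,000 − £2,325 = £675.
After the £675 deductible portion, £4,780 − £675 = £4,105 is subject to coinsurance.
Member's 20% share of £4,105 is £821.
Member responsibility before any cap: £675 + £821 = £1,496.
Total out-of-pocket so far would be £2,325 + £1,496 = £3,821, below the £16,700 cap — no reduction.
The plan picks up £4,780 − £1,496 = £3,284.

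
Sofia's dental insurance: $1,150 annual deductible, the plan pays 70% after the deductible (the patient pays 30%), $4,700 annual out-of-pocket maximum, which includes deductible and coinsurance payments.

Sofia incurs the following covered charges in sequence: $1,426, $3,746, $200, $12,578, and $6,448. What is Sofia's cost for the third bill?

Claim 1 ($1,426): deductible takes $1,150, $276 remains; 30% of $276 = $82.80. Patient pays $1,232.80; OOP now $1,232.80.
Claim 2 ($3,746): 30% coinsurance on $3,746 = $1,123.80. Patient owes $1,123.80 (running OOP $2,356.60).
Claim 3 ($200): deductible already satisfied, so patient's share is 30% × $200 = $60. Patient owes $60 (running OOP $2,416.60).

$60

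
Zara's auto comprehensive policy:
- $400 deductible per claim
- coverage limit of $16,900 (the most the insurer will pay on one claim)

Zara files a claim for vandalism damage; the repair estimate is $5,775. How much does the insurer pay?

Subtract the deductible: $5,775 − $400 = $5,375.
$5,375 ≤ $16,900, so the limit doesn't bind; insurer pays $5,375.

$5,375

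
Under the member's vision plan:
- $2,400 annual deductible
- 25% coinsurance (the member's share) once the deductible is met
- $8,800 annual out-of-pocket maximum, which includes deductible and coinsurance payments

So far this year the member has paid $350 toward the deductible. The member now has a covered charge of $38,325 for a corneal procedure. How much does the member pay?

$8,450

Remaining deductible: $2,400 − $350 = $2,050.
That leaves $38,325 − $2,050 = $36,275 for coinsurance.
Coinsurance: $36,275 × 25% = $9,068.75.
That puts the member's cost at $2,050 + $9,068.75 = $11,118.75 before any cap.
That would bring total out-of-pocket to $11,468.75, past the $8,800 cap. The member is capped at $8,800 − $350 = $8,450 on this claim.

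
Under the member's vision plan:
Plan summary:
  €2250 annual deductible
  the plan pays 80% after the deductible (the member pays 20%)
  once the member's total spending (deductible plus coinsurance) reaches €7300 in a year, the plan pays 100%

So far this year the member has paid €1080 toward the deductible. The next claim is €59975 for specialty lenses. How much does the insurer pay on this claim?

Deductible still to meet: €2250 − €1080 = €1170.
After the €1170 deductible portion, €59975 − €1170 = €58805 is subject to coinsurance.
Member's 20% share of €58805 is €11761.
Member responsibility before any cap: €1170 + €11761 = €12931.
That would bring total out-of-pocket to €14011, past the €7300 cap. The member is capped at €7300 − €1080 = €6220 on this claim.
Insurer pays the balance: €59975 − €6220 = €53755.

€53755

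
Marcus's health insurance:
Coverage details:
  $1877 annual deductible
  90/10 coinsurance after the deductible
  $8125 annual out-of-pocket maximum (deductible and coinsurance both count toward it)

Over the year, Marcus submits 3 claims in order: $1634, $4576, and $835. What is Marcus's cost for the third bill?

$83.50

Claim 1 ($1634): fully absorbed by the deductible. Patient pays $1634; OOP now $1634.
Claim 2 ($4576): deductible takes $243, $4333 remains; patient's 10% is $433.30. Patient pays $676.30; OOP now $2310.30.
Claim 3 ($835): 10% coinsurance on $835 = $83.50. Cost to patient: $83.50. OOP to date $2393.80.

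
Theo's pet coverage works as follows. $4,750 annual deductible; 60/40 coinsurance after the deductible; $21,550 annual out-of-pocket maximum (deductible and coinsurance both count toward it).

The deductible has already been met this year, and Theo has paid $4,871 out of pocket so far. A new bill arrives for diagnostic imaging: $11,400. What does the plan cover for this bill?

With the deductible met, the entire $11,400 is subject to coinsurance.
Owner's 40% share of $11,400 is $4,560.
Total out-of-pocket so far would be $4,871 + $4,560 = $9,431, below the $21,550 cap — no reduction.
Insurer pays the balance: $11,400 − $4,560 = $6,840.

$6,840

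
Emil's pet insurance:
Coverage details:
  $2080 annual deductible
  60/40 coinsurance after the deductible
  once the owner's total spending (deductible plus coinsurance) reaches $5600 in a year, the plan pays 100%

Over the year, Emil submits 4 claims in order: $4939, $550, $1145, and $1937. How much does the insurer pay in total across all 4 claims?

$3894.60

Bill 1, $4939: $2080 finishes the deductible; $2859 goes to coinsurance; owner's 40% is $1143.60. Owner pays $3223.60; OOP now $3223.60. Insurer: $4939 − $3223.60 = $1715.40.
Bill 2, $550: deductible met; 40% of $550 = $220. Owner owes $220 (running OOP $3443.60). Insurer: $550 − $220 = $330.
Bill 3, $1145: deductible already satisfied, so owner's share is 40% × $1145 = $458. Owner owes $458 (running OOP $3901.60). Plan pays $1145 − $458 = $687.
Bill 4, $1937: 40% coinsurance on $1937 = $774.80. Cost to owner: $774.80. OOP to date $4676.40. Plan pays $1937 − $774.80 = $1162.20.
Insurer total = bills − owner's total = $8571 − $4676.40 = $3894.60.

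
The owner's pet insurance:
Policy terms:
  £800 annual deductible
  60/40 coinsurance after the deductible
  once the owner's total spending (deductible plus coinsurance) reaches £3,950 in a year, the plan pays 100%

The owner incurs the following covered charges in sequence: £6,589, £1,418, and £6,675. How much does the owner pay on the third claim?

Bill 1, £6,589: £800 finishes the deductible; £5,789 goes to coinsurance; owner's 40% is £2,315.60. Owner pays £3,115.60; OOP now £3,115.60.
Bill 2, £1,418: deductible met; 40% of £1,418 = £567.20. Cost to owner: £567.20. OOP to date £3,682.80.
Bill 3, £6,675: 40% coinsurance on £6,675 = £2,670. That would push OOP to £6,352.80, over the £3,950 cap, so owner pays £3,950 − £3,682.80 = £267.20.

£267.20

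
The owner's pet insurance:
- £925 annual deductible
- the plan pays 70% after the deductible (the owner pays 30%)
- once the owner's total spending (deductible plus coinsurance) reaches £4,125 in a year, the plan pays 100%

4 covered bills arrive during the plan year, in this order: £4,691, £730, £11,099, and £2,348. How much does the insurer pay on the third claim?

£9,247.80

Claim 1 (£4,691): deductible takes £925, £3,766 remains; coinsurance £3,766 × 30% = £1,129.80. Owner pays £2,054.80; OOP now £2,054.80. Insurer: £4,691 − £2,054.80 = £2,636.20.
Claim 2 (£730): 30% coinsurance on £730 = £219. Owner owes £219 (running OOP £2,273.80). Insurer: £730 − £219 = £511.
Claim 3 (£11,099): deductible already satisfied, so owner's share is 30% × £11,099 = £3,329.70. That would push OOP to £5,603.50, over the £4,125 cap, so owner pays £4,125 − £2,273.80 = £1,851.20. Insurer: £11,099 − £1,851.20 = £9,247.80.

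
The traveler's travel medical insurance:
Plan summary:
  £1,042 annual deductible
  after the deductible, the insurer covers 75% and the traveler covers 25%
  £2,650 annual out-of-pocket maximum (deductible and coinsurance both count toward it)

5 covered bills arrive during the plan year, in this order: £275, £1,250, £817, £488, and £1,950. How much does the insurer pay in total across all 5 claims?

Claim 1 — £275: entire amount goes to the deductible. Traveler owes £275 (running OOP £275). Plan pays £275 − £275 = £0.
Claim 2 — £1,250: £767 to deductible, leaving £483; traveler's 25% is £120.75. Cost to traveler: £887.75. OOP to date £1,162.75. Plan pays £1,250 − £887.75 = £362.25.
Claim 3 — £817: deductible already satisfied, so traveler's share is 25% × £817 = £204.25. Cost to traveler: £204.25. OOP to date £1,367. Plan pays £817 − £204.25 = £612.75.
Claim 4 — £488: deductible met; 25% of £488 = £122. Cost to traveler: £122. OOP to date £1,489. Insurer: £488 − £122 = £366.
Claim 5 — £1,950: deductible met; 25% of £1,950 = £487.50. Traveler owes £487.50 (running OOP £1,976.50). Plan pays £1,950 − £487.50 = £1,462.50.
Insurer total: £0 + £362.25 + £612.75 + £366 + £1,462.50 = £2,803.50.

£2,803.50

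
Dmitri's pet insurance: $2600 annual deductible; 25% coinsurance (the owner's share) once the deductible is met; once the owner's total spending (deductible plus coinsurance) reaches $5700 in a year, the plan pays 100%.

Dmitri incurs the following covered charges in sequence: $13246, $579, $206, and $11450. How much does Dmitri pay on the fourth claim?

$242.25

Bill 1, $13246: $2600 to deductible, leaving $10646; owner's 25% is $2661.50. Owner pays $5261.50; OOP now $5261.50.
Bill 2, $579: deductible already satisfied, so owner's share is 25% × $579 = $144.75. Owner owes $144.75 (running OOP $5406.25).
Bill 3, $206: deductible already satisfied, so owner's share is 25% × $206 = $51.50. Cost to owner: $51.50. OOP to date $5457.75.
Bill 4, $11450: deductible already satisfied, so owner's share is 25% × $11450 = $2862.50. That would push OOP to $8320.25, over the $5700 cap, so owner pays $5700 − $5457.75 = $242.25.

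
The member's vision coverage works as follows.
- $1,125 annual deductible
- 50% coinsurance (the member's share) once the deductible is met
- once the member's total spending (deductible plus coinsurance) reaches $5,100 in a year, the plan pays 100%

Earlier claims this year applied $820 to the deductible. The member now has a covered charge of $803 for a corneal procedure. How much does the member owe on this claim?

$820 of the $1,125 deductible is already met, leaving $305.
The remaining $498 (= $803 − $305) moves to coinsurance.
50% of $498 = $249 falls to the member.
So the member owes $305 + $249 = $554 before any cap.
Year-to-date out-of-pocket becomes $820 + $554 = $1,374, still under the $5,100 maximum, so no cap applies.

$554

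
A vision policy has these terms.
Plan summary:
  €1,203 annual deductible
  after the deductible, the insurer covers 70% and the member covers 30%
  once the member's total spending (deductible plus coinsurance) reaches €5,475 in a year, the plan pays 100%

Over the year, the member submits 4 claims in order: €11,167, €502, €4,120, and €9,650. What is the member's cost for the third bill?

#1 (€11,167): €1,203 finishes the deductible; €9,964 goes to coinsurance; 30% of €9,964 = €2,989.20. Member owes €4,192.20 (running OOP €4,192.20).
#2 (€502): 30% coinsurance on €502 = €150.60. Cost to member: €150.60. OOP to date €4,342.80.
#3 (€4,120): 30% coinsurance on €4,120 = €1,236. Adding that to €4,342.80 gives €5,578.80, past the €5,475 cap; member pays only €5,475 − €4,342.80 = €1,132.20.

€1,132.20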